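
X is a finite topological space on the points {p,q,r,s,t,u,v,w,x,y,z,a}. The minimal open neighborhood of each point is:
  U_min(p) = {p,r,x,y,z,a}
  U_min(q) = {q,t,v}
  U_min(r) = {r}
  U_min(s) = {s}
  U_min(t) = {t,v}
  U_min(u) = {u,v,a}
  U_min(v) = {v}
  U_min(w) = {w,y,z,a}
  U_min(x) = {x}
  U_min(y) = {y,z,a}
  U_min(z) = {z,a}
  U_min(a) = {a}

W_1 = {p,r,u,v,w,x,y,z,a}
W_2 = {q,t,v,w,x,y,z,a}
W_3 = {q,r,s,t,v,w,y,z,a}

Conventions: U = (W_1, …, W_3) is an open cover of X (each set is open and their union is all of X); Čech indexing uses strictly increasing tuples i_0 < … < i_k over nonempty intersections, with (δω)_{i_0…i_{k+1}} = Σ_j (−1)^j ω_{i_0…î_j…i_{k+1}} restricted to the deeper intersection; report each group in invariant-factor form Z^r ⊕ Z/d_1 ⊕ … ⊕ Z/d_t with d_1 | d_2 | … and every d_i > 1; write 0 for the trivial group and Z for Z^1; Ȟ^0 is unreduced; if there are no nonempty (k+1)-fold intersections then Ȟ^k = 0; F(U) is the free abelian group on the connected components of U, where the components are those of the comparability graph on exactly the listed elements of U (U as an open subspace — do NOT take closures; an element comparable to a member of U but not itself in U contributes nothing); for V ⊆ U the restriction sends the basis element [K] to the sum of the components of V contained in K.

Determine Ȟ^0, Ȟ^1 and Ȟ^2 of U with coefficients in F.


intersection data:
  W12={v,w,x,y,z,a} W13={r,v,w,y,z,a} W23={q,t,v,w,y,z,a}
  W123={v,w,y,z,a}
components per intersection:
  W1: {p,r,u,v,w,x,y,z,a}
  W2: {q,t,v} {w,y,z,a} {x}
  W3: {q,t,v} {r} {s} {w,y,z,a}
  W12: {v} {w,y,z,a} {x}
  W13: {r} {v} {w,y,z,a}
  W23: {q,t,v} {w,y,z,a}
  W123: {v} {w,y,z,a}
C dims 8,8,2; δ0: rk 6, SNF 1^6; δ1: rk 2, SNF 1^2
Ȟ^0 = (8 − 6) − 0 = 2, so Ȟ^0 ≅ Z^2
Ȟ^1 = (8 − 2) − 6 = 0, so Ȟ^1 ≅ 0
Ȟ^2 = (2 − 0) − 2 = 0, so Ȟ^2 ≅ 0

Ȟ^0 ≅ Z^2, Ȟ^1 ≅ 0 and Ȟ^2 ≅ 0


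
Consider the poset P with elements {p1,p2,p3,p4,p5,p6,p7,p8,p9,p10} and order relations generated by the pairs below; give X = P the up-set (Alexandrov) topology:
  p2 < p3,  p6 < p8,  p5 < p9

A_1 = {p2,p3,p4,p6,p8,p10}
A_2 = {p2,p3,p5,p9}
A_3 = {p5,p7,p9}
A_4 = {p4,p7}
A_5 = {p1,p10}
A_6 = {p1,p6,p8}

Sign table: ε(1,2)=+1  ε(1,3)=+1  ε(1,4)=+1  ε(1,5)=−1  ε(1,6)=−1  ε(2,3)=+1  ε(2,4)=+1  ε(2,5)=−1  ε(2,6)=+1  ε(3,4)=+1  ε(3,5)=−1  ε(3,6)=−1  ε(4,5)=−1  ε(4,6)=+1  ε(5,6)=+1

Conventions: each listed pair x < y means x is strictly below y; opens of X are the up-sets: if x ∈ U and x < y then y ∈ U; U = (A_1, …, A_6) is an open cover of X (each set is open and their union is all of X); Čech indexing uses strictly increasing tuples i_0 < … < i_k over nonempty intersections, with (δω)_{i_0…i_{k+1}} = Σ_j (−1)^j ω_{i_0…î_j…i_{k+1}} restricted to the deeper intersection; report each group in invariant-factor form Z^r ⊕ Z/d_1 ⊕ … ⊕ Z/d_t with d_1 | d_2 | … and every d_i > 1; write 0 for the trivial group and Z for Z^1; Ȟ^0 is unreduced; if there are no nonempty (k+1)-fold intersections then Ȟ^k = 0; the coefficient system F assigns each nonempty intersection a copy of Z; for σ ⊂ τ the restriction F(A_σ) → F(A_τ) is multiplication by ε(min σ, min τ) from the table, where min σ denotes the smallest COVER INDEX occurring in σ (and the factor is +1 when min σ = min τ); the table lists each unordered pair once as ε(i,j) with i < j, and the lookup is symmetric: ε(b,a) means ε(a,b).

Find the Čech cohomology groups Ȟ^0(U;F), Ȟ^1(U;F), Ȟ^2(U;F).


nerve of the cover:
  A12={p2,p3} A14={p4} A15={p10} A16={p6,p8} A23={p5,p9} A34={p7} A56={p1}
C dims 6,7; δ0: rk 5, SNF 1^5
Ȟ^0 = (6 − 5) − 0 = 1, so Ȟ^0 ≅ Z
Ȟ^1 = (7 − 0) − 5 = 2, so Ȟ^1 ≅ Z^2
Ȟ^2 = (0 − 0) − 0 = 0, so Ȟ^2 ≅ 0

Ȟ^0(U;F) ≅ Z,  Ȟ^1(U;F) ≅ Z^2,  Ȟ^2(U;F) ≅ 0


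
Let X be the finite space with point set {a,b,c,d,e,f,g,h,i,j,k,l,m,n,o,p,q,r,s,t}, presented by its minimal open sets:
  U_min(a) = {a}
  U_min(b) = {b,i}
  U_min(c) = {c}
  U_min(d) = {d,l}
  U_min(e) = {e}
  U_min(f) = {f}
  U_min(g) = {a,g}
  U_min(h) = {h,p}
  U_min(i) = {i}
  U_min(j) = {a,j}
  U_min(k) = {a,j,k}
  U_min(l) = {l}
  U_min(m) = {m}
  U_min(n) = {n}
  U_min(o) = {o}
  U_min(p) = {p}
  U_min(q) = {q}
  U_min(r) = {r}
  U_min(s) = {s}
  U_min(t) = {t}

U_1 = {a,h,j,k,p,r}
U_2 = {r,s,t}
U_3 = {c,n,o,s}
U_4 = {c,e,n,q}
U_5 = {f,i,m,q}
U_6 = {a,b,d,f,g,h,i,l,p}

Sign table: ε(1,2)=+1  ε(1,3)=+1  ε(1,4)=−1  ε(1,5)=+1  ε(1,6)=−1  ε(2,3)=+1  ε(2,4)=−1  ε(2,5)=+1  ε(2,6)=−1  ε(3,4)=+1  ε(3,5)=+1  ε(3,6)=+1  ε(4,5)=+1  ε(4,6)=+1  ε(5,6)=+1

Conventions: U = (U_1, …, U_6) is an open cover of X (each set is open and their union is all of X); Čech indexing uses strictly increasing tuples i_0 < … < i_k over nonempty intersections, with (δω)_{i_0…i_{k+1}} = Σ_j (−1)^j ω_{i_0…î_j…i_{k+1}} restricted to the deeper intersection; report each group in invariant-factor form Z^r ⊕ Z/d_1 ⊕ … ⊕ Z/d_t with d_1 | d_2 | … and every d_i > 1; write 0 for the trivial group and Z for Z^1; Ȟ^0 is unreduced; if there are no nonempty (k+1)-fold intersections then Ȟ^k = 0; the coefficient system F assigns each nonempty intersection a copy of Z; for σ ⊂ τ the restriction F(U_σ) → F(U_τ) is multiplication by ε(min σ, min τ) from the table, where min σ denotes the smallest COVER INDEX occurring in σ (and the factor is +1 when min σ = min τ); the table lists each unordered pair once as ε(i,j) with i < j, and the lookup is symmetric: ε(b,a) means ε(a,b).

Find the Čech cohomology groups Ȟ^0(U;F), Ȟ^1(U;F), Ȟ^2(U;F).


intersection data:
  U12={r} U16={a,h,p} U23={s} U34={c,n} U45={q} U56={f,i}
C dims 6,6; δ0: rk 6, SNF 1^5·2
Ȟ^0 = (6 − 6) − 0 = 0, so Ȟ^0 ≅ 0
Ȟ^1 = (6 − 0) − 6 = 0 plus torsion [2], so Ȟ^1 ≅ Z/2
Ȟ^2 = (0 − 0) − 0 = 0, so Ȟ^2 ≅ 0

Ȟ^0 ≅ 0; Ȟ^1 ≅ Z/2; Ȟ^2 ≅ 0


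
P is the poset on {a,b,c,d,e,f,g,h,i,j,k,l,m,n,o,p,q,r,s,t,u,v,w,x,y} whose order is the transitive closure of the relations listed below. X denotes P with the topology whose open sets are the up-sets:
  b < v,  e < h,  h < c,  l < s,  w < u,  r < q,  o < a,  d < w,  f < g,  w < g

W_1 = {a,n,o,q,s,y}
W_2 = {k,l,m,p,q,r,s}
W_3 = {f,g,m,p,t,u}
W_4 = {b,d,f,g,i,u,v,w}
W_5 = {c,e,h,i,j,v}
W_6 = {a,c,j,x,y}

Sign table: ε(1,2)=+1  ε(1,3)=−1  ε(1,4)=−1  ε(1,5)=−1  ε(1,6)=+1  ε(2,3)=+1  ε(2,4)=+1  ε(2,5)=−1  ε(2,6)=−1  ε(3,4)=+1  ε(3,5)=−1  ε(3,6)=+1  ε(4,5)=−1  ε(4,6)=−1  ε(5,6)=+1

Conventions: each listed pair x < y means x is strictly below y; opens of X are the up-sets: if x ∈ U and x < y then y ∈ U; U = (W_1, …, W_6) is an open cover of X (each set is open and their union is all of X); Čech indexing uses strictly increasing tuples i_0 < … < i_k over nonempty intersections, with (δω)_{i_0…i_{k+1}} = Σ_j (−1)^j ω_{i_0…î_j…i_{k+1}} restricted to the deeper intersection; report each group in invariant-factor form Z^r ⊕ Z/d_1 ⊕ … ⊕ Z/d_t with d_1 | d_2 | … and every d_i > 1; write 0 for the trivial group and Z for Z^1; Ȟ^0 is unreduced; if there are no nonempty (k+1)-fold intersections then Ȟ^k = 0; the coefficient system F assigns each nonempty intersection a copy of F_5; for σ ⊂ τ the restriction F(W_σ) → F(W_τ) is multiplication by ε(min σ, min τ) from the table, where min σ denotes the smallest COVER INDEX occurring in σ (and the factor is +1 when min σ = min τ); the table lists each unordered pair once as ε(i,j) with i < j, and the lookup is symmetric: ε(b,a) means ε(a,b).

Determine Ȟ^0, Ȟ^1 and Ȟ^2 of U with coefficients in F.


nerve of the cover:
  W12={q,s} W16={a,y} W23={m,p} W34={f,g,u} W45={i,v} W56={c,j}
C dims 6,6; δ0: rk_F5 6
Ȟ^0 = (6 − 6) − 0 = 0, so Ȟ^0 ≅ 0
Ȟ^1 = (6 − 0) − 6 = 0, so Ȟ^1 ≅ 0
Ȟ^2 = (0 − 0) − 0 = 0, so Ȟ^2 ≅ 0

Ȟ^0 = 0, Ȟ^1 = 0, Ȟ^2 = 0


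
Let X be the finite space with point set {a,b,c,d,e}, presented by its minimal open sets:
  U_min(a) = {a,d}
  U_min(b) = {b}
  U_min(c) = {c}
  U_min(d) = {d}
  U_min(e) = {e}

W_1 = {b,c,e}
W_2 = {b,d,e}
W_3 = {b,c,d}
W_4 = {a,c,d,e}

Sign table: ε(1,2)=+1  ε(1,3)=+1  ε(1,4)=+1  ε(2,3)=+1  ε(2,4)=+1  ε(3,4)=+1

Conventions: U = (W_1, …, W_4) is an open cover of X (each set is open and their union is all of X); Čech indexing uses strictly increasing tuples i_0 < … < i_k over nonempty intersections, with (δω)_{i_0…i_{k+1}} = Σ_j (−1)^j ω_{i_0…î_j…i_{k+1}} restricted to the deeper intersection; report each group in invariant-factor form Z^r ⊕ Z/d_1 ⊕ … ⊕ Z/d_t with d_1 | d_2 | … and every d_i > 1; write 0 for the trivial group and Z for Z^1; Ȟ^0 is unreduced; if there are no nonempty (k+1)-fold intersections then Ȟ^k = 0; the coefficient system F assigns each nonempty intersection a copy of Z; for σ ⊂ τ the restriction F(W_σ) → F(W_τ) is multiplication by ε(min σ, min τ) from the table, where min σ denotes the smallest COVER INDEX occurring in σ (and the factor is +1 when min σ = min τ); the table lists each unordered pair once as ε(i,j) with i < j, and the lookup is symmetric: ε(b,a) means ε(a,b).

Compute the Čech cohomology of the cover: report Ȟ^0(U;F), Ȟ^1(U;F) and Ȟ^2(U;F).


nonempty overlaps:
  W12={b,e} W13={b,c} W14={c,e} W23={b,d} W24={d,e} W34={c,d}
  W123={b} W124={e} W134={c} W234={d}
C dims 4,6,4; δ0: rk 3, SNF 1^3; δ1: rk 3, SNF 1^3
degree 0: 4−3−0 = 1 → Ȟ^0 ≅ Z
degree 1: 6−3−3 = 0 → Ȟ^1 ≅ 0
degree 2: 4−0−3 = 1 → Ȟ^2 ≅ Z

Ȟ^0 ≅ Z,  Ȟ^1 ≅ 0,  Ȟ^2 ≅ Z


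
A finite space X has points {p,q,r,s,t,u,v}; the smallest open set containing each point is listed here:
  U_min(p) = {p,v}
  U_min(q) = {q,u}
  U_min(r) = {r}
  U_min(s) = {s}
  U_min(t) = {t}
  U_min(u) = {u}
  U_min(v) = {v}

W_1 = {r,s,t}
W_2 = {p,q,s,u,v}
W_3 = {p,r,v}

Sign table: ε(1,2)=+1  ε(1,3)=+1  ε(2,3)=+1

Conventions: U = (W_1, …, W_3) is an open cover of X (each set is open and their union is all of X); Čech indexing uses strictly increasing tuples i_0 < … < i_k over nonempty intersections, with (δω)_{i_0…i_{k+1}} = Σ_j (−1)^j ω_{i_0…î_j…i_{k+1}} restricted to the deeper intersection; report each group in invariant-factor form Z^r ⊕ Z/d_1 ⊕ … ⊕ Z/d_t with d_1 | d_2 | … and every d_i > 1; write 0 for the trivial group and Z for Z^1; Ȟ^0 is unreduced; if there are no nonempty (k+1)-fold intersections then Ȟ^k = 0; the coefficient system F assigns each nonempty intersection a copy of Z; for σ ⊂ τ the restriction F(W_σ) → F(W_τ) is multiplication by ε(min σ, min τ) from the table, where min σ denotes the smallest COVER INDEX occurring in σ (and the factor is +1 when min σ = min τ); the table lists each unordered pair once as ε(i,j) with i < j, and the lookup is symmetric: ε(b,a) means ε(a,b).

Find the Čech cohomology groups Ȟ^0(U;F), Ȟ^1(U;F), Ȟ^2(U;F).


cover nerve:
  W12={s} W13={r} W23={p,v}
C dims 3,3; δ0: rk 2, SNF 1^2
Ȟ^0: (3−2)−0=1 ⇒ Z
Ȟ^1: (3−0)−2=1 ⇒ Z
Ȟ^2: (0−0)−0=0 ⇒ 0

Ȟ^0 ≅ Z; Ȟ^1 ≅ Z; Ȟ^2 ≅ 0


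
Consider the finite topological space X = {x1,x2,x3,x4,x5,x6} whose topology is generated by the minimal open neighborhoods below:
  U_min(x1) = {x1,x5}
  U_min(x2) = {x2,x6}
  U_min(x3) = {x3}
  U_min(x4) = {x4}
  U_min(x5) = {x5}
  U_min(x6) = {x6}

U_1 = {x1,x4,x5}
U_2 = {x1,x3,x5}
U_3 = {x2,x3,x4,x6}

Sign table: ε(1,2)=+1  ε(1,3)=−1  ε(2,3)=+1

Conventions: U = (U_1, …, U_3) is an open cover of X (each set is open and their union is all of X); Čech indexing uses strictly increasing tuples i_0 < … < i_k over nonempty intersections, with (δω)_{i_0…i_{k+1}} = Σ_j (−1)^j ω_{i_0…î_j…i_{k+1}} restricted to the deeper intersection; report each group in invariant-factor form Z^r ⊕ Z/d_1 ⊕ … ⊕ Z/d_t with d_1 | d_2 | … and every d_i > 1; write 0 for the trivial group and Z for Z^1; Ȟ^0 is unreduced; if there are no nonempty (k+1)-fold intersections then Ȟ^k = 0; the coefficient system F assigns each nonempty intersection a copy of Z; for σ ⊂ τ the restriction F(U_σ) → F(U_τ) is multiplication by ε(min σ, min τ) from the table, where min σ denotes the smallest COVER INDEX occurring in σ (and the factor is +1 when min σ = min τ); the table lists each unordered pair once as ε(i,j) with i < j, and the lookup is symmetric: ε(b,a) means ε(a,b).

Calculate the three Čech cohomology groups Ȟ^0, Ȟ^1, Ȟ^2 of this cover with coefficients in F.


Ȟ^0 = 0, Ȟ^1 = Z/2 and Ȟ^2 = 0

nonempty intersections:
  U12={x1,x5} U13={x4} U23={x3}
C dims 3,3; δ0: rk 3, SNF 1^2·2
Ȟ^0: (3−3)−0=0 ⇒ 0
Ȟ^1: (3−0)−3=0 plus torsion [2] ⇒ Z/2
Ȟ^2: (0−0)−0=0 ⇒ 0


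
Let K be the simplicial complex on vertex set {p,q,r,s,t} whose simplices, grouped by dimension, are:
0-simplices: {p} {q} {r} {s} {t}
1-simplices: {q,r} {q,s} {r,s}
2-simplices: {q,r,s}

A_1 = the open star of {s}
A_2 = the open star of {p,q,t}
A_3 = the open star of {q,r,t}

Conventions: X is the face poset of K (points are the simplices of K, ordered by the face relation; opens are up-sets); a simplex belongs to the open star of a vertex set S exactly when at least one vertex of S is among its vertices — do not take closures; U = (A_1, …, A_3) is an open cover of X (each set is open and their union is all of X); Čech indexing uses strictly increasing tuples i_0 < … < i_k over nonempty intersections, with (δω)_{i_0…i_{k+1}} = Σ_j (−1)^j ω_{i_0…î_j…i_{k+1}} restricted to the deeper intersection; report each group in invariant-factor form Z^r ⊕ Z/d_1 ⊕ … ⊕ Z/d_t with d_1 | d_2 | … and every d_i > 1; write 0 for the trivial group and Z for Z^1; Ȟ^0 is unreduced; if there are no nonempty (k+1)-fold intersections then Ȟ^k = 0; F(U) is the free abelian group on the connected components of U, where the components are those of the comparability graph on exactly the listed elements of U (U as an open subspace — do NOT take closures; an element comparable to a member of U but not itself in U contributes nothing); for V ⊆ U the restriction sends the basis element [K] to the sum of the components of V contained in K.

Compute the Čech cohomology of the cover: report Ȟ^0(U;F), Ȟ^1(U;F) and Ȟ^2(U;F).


Ȟ^0(U;F) ≅ Z^3, Ȟ^1(U;F) ≅ 0, Ȟ^2(U;F) ≅ 0

intersection data:
  A1={{s},{q,s},{r,s},{q,r,s}} A2={{p},{q},{t},{q,r},{q,s},{q,r,s}} A3={{q},{r},{t},{q,r},{q,s},{r,s},{q,r,s}}
  A12={{q,s},{q,r,s}} A13={{q,s},{r,s},{q,r,s}} A23={{q},{t},{q,r},{q,s},{q,r,s}}
  A123={{q,s},{q,r,s}}
components per intersection:
  A1: {{s},{q,s},{r,s},{q,r,s}}
  A2: {{p}} {{q},{q,r},{q,s},{q,r,s}} {{t}}
  A3: {{q},{r},{q,r},{q,s},{r,s},{q,r,s}} {{t}}
  A12: {{q,s},{q,r,s}}
  A13: {{q,s},{r,s},{q,r,s}}
  A23: {{q},{q,r},{q,s},{q,r,s}} {{t}}
  A123: {{q,s},{q,r,s}}
C dims 6,4,1; δ0: rk 3, SNF 1^3; δ1: rk 1, SNF 1^1
Ȟ^0 = (6 − 3) − 0 = 3, so Ȟ^0 ≅ Z^3
Ȟ^1 = (4 − 1) − 3 = 0, so Ȟ^1 ≅ 0
Ȟ^2 = (1 − 0) − 1 = 0, so Ȟ^2 ≅ 0


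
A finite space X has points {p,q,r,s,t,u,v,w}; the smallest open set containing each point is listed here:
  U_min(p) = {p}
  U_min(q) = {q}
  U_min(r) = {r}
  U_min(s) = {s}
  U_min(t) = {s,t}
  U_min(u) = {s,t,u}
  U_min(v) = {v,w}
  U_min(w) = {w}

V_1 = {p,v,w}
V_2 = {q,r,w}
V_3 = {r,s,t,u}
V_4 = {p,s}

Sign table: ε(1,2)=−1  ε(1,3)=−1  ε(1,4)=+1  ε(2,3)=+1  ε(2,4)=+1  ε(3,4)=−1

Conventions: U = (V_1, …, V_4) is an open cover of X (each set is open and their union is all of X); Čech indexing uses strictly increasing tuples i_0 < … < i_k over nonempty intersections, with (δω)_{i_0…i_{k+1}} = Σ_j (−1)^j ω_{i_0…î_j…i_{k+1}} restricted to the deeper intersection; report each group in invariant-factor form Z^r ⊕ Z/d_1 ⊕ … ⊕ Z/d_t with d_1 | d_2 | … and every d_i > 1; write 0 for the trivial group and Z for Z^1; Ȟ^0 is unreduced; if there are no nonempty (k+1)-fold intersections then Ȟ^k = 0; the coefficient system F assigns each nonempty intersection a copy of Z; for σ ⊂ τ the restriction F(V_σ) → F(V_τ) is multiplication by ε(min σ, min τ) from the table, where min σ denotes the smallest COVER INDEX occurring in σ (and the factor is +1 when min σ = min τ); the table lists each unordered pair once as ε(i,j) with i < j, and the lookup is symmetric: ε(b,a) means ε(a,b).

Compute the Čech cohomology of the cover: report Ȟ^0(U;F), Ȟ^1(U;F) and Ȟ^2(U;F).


Ȟ^0(U;F) ≅ Z, Ȟ^1(U;F) ≅ Z and Ȟ^2(U;F) ≅ 0

nerve of the cover:
  V12={w} V14={p} V23={r} V34={s}
C dims 4,4; δ0: rk 3, SNF 1^3
Ȟ^0 = (4 − 3) − 0 = 1, so Ȟ^0 ≅ Z
Ȟ^1 = (4 − 0) − 3 = 1, so Ȟ^1 ≅ Z
Ȟ^2 = (0 − 0) − 0 = 0, so Ȟ^2 ≅ 0


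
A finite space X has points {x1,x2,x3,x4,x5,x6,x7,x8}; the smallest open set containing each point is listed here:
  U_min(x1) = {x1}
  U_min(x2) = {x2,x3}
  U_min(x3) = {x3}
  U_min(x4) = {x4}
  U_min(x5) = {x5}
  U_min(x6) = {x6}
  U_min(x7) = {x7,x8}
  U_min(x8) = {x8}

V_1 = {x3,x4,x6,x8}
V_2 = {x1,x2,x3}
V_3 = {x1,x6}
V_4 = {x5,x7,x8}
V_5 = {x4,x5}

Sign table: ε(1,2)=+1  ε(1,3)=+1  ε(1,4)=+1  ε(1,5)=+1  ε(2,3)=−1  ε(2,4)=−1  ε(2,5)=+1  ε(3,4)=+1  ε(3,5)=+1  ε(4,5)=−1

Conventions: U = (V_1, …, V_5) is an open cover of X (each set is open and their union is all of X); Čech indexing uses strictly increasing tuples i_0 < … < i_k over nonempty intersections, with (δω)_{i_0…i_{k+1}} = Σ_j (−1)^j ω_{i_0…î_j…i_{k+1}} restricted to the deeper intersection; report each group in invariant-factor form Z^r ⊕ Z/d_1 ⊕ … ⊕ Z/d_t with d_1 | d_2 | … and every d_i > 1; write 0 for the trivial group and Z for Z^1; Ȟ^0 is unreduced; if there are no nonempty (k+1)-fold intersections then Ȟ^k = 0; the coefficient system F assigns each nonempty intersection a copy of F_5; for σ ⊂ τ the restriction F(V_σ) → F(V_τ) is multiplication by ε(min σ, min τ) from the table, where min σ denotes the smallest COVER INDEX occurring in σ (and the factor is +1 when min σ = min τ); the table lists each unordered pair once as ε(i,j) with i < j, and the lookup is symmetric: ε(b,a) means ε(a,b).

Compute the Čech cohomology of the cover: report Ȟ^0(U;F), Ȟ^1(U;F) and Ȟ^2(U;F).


Ȟ^0(U;F) ≅ 0, Ȟ^1(U;F) ≅ Z/5, Ȟ^2(U;F) ≅ 0

nonempty intersections:
  V12={x3} V13={x6} V14={x8} V15={x4} V23={x1} V45={x5}
C dims 5,6; δ0: rk_F5 5
Ȟ^0: (5−5)−0=0 ⇒ 0
Ȟ^1: (6−0)−5=1 ⇒ Z/5
Ȟ^2: (0−0)−0=0 ⇒ 0


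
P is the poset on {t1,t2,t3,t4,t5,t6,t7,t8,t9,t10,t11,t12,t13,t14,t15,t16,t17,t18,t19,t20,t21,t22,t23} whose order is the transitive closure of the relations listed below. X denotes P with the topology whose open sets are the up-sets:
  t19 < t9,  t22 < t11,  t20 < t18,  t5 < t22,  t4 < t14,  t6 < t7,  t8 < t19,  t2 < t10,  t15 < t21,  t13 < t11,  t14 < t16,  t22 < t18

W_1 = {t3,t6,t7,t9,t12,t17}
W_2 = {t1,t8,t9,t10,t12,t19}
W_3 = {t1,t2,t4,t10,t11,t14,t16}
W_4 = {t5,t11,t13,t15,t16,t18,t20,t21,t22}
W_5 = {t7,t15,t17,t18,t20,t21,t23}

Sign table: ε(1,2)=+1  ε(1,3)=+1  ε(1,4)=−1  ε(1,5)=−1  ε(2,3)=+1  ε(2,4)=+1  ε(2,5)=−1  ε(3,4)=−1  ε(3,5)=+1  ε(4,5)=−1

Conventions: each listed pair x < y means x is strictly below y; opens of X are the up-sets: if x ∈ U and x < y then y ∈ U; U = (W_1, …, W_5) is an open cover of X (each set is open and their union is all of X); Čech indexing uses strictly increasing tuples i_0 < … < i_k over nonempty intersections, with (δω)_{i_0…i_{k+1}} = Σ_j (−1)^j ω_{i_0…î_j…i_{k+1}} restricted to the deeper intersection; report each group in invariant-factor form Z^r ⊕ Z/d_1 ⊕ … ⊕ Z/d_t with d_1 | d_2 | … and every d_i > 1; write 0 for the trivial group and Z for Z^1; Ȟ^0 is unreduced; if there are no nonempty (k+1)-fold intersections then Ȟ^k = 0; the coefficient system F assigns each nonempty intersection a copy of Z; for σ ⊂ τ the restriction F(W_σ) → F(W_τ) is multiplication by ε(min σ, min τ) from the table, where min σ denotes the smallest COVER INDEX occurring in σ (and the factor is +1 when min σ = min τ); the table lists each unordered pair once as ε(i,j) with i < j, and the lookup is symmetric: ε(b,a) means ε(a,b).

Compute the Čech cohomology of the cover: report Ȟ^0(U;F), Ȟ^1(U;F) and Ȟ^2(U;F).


Ȟ^0 ≅ 0, Ȟ^1 ≅ Z/2 and Ȟ^2 ≅ 0

nonempty intersections:
  W12={t9,t12} W15={t7,t17} W23={t1,t10} W34={t11,t16} W45={t15,t18,t20,t21}
C dims 5,5; δ0: rk 5, SNF 1^4·2
Ȟ^0: (5−5)−0=0 ⇒ 0
Ȟ^1: (5−0)−5=0 plus torsion [2] ⇒ Z/2
Ȟ^2: (0−0)−0=0 ⇒ 0


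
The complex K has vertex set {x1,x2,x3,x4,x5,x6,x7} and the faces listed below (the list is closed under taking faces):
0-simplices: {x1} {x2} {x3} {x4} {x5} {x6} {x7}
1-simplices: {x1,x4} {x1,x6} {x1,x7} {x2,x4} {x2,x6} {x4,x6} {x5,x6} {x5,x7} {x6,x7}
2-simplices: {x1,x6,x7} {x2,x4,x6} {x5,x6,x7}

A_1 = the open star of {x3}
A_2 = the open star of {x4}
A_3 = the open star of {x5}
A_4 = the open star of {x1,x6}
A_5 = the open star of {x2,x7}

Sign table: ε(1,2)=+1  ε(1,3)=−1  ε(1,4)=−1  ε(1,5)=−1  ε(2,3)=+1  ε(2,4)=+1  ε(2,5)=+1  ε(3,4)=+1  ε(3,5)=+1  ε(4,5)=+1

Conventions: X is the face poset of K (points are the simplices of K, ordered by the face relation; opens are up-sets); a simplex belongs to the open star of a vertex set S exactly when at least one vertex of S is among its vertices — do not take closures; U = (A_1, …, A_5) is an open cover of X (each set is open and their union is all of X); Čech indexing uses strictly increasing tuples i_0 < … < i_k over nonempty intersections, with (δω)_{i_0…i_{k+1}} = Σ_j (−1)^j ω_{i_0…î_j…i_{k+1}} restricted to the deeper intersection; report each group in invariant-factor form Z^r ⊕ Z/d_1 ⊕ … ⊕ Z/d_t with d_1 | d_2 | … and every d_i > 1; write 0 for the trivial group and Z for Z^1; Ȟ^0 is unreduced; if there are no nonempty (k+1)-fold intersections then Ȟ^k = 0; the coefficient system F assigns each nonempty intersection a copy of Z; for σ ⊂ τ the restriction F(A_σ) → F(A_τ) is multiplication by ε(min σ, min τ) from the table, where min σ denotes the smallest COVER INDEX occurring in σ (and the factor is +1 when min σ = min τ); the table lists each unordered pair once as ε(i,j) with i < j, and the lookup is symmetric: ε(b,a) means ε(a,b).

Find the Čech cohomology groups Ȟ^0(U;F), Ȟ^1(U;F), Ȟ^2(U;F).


nerve simplices:
  A1={{x3}} A2={{x4},{x1,x4},{x2,x4},{x4,x6},{x2,x4,x6}} A3={{x5},{x5,x6},{x5,x7},{x5,x6,x7}} A4={{x1},{x6},{x1,x4},{x1,x6},{x1,x7},{x2,x6},{x4,x6},{x5,x6},{x6,x7},{x1,x6,x7},{x2,x4,x6},{x5,x6,x7}} A5={{x2},{x7},{x1,x7},{x2,x4},{x2,x6},{x5,x7},{x6,x7},{x1,x6,x7},{x2,x4,x6},{x5,x6,x7}}
  A24={{x1,x4},{x4,x6},{x2,x4,x6}} A25={{x2,x4},{x2,x4,x6}} A34={{x5,x6},{x5,x6,x7}} A35={{x5,x7},{x5,x6,x7}} A45={{x1,x7},{x2,x6},{x6,x7},{x1,x6,x7},{x2,x4,x6},{x5,x6,x7}}
  A245={{x2,x4,x6}} A345={{x5,x6,x7}}
C dims 5,5,2; δ0: rk 3, SNF 1^3; δ1: rk 2, SNF 1^2
degree 0: 5−3−0 = 2 → Ȟ^0 ≅ Z^2
degree 1: 5−2−3 = 0 → Ȟ^1 ≅ 0
degree 2: 2−0−2 = 0 → Ȟ^2 ≅ 0

Ȟ^0 = Z^2; Ȟ^1 = 0; Ȟ^2 = 0


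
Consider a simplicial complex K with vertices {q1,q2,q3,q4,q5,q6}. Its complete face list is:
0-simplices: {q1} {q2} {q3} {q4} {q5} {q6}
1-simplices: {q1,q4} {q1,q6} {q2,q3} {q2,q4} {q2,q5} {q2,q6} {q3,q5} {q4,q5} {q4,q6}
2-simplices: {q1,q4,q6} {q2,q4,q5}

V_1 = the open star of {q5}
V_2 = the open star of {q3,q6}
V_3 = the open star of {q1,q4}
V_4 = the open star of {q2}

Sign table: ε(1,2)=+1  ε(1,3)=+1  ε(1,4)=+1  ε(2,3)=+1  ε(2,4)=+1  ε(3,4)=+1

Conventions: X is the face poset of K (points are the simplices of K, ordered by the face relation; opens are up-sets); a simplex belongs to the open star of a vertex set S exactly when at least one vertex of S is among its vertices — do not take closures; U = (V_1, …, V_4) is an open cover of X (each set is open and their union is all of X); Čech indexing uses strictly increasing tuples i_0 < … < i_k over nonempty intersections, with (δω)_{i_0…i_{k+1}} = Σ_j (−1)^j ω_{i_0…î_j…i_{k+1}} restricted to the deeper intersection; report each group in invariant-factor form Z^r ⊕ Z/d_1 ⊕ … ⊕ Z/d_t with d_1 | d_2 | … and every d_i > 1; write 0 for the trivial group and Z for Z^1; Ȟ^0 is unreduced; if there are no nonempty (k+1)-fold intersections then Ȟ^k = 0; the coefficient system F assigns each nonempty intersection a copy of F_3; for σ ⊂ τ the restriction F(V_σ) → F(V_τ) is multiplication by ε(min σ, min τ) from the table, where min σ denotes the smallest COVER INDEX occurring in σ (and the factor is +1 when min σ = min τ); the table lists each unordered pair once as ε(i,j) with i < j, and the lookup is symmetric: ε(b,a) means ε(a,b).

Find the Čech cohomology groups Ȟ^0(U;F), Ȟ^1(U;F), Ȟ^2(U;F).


Ȟ^0 ≅ Z/3, Ȟ^1 ≅ Z/3 ⊕ Z/3 and Ȟ^2 ≅ 0

nerve simplices:
  V1={{q5},{q2,q5},{q3,q5},{q4,q5},{q2,q4,q5}} V2={{q3},{q6},{q1,q6},{q2,q3},{q2,q6},{q3,q5},{q4,q6},{q1,q4,q6}} V3={{q1},{q4},{q1,q4},{q1,q6},{q2,q4},{q4,q5},{q4,q6},{q1,q4,q6},{q2,q4,q5}} V4={{q2},{q2,q3},{q2,q4},{q2,q5},{q2,q6},{q2,q4,q5}}
  V12={{q3,q5}} V13={{q4,q5},{q2,q4,q5}} V14={{q2,q5},{q2,q4,q5}} V23={{q1,q6},{q4,q6},{q1,q4,q6}} V24={{q2,q3},{q2,q6}} V34={{q2,q4},{q2,q4,q5}}
  V134={{q2,q4,q5}}
C dims 4,6,1; δ0: rk_F3 3; δ1: rk_F3 1
degree 0: 4−3−0 = 1 → Ȟ^0 ≅ Z/3
degree 1: 6−1−3 = 2 → Ȟ^1 ≅ Z/3 ⊕ Z/3
degree 2: 1−0−1 = 0 → Ȟ^2 ≅ 0


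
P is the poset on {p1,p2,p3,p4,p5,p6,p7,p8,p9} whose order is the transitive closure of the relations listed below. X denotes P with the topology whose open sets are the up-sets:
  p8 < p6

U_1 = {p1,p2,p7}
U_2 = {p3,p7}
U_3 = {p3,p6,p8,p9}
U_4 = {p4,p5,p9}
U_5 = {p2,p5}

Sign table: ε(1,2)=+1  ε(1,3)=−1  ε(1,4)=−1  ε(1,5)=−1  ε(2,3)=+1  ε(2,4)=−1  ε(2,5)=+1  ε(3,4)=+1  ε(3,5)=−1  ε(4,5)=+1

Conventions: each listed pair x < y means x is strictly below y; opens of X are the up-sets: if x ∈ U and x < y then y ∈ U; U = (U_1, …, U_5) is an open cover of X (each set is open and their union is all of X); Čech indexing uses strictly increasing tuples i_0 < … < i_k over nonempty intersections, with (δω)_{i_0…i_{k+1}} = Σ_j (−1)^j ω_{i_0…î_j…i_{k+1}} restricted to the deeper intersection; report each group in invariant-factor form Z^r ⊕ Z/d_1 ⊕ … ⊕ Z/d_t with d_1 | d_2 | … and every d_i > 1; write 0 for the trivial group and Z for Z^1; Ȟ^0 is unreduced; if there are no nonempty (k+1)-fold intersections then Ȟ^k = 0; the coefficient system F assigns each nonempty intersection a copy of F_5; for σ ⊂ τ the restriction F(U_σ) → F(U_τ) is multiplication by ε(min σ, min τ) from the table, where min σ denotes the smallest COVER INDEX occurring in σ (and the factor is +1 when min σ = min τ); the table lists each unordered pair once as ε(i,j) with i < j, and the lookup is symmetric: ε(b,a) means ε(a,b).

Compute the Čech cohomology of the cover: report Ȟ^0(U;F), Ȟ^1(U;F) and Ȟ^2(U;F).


Ȟ^0(U;F) ≅ 0, Ȟ^1(U;F) ≅ 0 and Ȟ^2(U;F) ≅ 0

nerve of the cover:
  U12={p7} U15={p2} U23={p3} U34={p9} U45={p5}
C dims 5,5; δ0: rk_F5 5
Ȟ^0 = (5 − 5) − 0 = 0, so Ȟ^0 ≅ 0
Ȟ^1 = (5 − 0) − 5 = 0, so Ȟ^1 ≅ 0
Ȟ^2 = (0 − 0) − 0 = 0, so Ȟ^2 ≅ 0


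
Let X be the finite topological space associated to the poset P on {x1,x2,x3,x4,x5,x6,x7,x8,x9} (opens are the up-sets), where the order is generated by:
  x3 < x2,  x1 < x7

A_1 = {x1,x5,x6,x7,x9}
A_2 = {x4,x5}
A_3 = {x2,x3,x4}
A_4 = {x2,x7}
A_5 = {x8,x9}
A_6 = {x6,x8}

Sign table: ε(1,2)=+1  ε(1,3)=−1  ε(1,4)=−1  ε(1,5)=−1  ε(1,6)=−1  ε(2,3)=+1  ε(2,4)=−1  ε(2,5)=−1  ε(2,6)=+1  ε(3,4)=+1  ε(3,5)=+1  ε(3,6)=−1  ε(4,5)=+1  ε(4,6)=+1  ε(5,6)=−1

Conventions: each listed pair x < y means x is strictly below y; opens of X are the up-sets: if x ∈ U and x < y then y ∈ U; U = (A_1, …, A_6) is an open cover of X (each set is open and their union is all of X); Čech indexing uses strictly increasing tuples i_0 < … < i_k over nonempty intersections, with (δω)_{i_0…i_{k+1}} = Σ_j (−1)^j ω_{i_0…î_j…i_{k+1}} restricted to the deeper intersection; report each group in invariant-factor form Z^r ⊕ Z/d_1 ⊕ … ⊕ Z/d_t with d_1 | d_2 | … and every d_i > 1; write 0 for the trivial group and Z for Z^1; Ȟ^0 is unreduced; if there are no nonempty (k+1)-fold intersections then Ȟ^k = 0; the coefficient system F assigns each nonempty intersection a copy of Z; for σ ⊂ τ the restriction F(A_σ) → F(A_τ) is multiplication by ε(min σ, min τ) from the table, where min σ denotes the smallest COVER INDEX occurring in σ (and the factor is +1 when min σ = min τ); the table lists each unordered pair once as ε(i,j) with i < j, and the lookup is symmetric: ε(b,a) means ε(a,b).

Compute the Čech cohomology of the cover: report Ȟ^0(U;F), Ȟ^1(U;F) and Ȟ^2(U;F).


nonempty overlaps:
  A12={x5} A14={x7} A15={x9} A16={x6} A23={x4} A34={x2} A56={x8}
C dims 6,7; δ0: rk 6, SNF 1^5·2
degree 0: 6−6−0 = 0 → Ȟ^0 ≅ 0
degree 1: 7−0−6 = 1 plus torsion [2] → Ȟ^1 ≅ Z ⊕ Z/2
degree 2: 0−0−0 = 0 → Ȟ^2 ≅ 0

Ȟ^0 ≅ 0, Ȟ^1 ≅ Z ⊕ Z/2 and Ȟ^2 ≅ 0


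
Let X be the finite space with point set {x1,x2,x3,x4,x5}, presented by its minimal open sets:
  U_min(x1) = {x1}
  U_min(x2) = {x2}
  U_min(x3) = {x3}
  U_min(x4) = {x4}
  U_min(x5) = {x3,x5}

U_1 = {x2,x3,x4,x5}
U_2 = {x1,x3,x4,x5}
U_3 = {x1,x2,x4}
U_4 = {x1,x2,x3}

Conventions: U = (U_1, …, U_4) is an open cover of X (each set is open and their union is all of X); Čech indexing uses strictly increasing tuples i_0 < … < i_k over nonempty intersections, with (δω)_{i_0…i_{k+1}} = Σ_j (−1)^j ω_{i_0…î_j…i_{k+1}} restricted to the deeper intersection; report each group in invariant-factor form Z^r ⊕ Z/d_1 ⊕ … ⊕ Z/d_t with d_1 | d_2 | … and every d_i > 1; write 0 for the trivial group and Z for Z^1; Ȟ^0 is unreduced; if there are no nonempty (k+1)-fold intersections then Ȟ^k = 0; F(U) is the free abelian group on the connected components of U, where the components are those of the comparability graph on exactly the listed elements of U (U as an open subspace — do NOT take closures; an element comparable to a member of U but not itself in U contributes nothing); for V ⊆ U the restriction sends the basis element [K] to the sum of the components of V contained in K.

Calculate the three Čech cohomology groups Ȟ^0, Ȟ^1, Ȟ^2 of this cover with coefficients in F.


Ȟ^0 = Z^4, Ȟ^1 = 0 and Ȟ^2 = 0

nerve simplices:
  U12={x3,x4,x5} U13={x2,x4} U14={x2,x3} U23={x1,x4} U24={x1,x3} U34={x1,x2}
  U123={x4} U124={x3} U134={x2} U234={x1}
components per intersection:
  U1: {x2} {x3,x5} {x4}
  U2: {x1} {x3,x5} {x4}
  U3: {x1} {x2} {x4}
  U4: {x1} {x2} {x3}
  U12: {x3,x5} {x4}
  U13: {x2} {x4}
  U14: {x2} {x3}
  U23: {x1} {x4}
  U24: {x1} {x3}
  U34: {x1} {x2}
  U123: {x4}
  U124: {x3}
  U134: {x2}
  U234: {x1}
C dims 12,12,4; δ0: rk 8, SNF 1^8; δ1: rk 4, SNF 1^4
degree 0: 12−8−0 = 4 → Ȟ^0 ≅ Z^4
degree 1: 12−4−8 = 0 → Ȟ^1 ≅ 0
degree 2: 4−0−4 = 0 → Ȟ^2 ≅ 0


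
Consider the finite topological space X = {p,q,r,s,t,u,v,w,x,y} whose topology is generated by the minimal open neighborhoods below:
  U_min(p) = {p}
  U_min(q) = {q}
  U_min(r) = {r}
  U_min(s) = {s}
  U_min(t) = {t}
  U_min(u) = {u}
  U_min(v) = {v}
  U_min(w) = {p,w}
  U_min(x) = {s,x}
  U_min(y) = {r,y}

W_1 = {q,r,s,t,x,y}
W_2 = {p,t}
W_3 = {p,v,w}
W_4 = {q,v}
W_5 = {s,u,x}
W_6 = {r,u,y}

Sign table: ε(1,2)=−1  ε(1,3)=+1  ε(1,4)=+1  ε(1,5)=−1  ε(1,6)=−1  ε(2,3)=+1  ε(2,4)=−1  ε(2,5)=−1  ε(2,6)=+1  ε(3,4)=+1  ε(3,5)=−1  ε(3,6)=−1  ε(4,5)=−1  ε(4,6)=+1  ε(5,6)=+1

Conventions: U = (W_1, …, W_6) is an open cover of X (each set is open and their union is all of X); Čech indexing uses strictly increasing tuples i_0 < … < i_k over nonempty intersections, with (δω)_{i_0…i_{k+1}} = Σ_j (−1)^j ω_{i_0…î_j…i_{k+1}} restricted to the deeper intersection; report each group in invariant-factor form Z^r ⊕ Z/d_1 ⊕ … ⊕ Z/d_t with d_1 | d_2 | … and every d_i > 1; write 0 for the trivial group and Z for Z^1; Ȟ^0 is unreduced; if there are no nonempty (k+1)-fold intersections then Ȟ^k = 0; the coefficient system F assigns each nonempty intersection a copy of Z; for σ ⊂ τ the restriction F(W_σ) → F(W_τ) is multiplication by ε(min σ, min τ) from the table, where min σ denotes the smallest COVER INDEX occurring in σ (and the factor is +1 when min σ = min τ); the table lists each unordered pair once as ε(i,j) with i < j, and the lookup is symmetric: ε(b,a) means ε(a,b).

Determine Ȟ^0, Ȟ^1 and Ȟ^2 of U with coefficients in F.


Ȟ^0 ≅ 0, Ȟ^1 ≅ Z ⊕ Z/2, Ȟ^2 ≅ 0

nonempty overlaps:
  W12={t} W14={q} W15={s,x} W16={r,y} W23={p} W34={v} W56={u}
C dims 6,7; δ0: rk 6, SNF 1^5·2
degree 0: 6−6−0 = 0 → Ȟ^0 ≅ 0
degree 1: 7−0−6 = 1 plus torsion [2] → Ȟ^1 ≅ Z ⊕ Z/2
degree 2: 0−0−0 = 0 → Ȟ^2 ≅ 0


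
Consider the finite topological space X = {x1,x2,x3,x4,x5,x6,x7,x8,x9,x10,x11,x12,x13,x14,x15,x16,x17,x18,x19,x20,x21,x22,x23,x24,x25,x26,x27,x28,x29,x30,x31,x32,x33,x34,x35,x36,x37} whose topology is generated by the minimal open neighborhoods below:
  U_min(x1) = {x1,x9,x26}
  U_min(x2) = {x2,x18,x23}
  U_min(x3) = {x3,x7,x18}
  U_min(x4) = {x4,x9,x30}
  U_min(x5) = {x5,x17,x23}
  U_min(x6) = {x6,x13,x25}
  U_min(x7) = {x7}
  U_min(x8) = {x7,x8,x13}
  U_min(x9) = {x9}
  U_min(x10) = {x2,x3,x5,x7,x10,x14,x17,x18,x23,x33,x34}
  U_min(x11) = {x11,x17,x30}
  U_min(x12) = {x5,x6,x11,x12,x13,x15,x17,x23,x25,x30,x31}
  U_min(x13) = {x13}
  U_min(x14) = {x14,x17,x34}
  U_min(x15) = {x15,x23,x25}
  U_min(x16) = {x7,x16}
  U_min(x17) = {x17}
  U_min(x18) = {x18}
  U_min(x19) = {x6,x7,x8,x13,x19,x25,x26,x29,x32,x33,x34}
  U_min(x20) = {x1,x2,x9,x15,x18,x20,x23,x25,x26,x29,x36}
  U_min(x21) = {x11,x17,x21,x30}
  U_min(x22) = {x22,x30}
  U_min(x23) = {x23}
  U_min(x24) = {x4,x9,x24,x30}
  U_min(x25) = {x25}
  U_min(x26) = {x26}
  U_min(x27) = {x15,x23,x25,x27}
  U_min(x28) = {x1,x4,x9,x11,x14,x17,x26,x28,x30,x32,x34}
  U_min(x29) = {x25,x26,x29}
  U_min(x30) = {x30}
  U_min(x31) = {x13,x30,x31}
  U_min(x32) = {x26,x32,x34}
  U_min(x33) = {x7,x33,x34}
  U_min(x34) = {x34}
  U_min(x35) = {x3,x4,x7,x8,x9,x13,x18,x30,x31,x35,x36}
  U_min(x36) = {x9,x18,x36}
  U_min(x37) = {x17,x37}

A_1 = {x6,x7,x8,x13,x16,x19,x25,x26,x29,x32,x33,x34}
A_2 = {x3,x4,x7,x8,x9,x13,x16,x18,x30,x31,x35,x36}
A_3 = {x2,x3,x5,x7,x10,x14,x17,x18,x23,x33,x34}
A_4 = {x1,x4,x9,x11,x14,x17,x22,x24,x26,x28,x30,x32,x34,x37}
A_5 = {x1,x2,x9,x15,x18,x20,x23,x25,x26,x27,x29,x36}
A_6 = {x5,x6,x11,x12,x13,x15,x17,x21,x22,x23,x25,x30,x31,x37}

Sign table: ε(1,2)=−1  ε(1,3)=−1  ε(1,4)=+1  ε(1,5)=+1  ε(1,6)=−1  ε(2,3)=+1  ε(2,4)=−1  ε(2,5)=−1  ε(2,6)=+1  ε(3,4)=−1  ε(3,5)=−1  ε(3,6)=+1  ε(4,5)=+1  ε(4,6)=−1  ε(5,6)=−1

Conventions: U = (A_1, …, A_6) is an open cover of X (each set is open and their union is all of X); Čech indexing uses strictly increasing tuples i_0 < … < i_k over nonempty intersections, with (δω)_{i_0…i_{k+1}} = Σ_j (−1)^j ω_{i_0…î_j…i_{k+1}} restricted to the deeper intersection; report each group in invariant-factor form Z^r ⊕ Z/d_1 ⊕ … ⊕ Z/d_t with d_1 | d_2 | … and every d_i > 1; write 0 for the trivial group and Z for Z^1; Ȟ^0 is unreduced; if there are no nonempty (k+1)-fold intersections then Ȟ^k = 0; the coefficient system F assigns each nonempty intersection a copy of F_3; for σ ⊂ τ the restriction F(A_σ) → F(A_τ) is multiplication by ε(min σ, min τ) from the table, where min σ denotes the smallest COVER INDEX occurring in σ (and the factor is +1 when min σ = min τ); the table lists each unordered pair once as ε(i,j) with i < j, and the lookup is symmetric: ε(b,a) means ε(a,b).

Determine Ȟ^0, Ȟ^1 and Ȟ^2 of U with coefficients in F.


Ȟ^0(U;F) ≅ Z/3,  Ȟ^1(U;F) ≅ 0,  Ȟ^2(U;F) ≅ 0

nerve of the cover:
  A12={x7,x8,x13,x16} A13={x7,x33,x34} A14={x26,x32,x34} A15={x25,x26,x29} A16={x6,x13,x25} A23={x3,x7,x18} A24={x4,x9,x30} A25={x9,x18,x36} A26={x13,x30,x31} A34={x14,x17,x34} A35={x2,x18,x23} A36={x5,x17,x23} A45={x1,x9,x26} A46={x11,x17,x22,x30,x37} A56={x15,x23,x25}
  A123={x7} A126={x13} A134={x34} A145={x26} A156={x25} A235={x18} A245={x9} A246={x30} A346={x17} A356={x23}
C dims 6,15,10; δ0: rk_F3 5; δ1: rk_F3 10
Ȟ^0 = (6 − 5) − 0 = 1, so Ȟ^0 ≅ Z/3
Ȟ^1 = (15 − 10) − 5 = 0, so Ȟ^1 ≅ 0
Ȟ^2 = (10 − 0) − 10 = 0, so Ȟ^2 ≅ 0


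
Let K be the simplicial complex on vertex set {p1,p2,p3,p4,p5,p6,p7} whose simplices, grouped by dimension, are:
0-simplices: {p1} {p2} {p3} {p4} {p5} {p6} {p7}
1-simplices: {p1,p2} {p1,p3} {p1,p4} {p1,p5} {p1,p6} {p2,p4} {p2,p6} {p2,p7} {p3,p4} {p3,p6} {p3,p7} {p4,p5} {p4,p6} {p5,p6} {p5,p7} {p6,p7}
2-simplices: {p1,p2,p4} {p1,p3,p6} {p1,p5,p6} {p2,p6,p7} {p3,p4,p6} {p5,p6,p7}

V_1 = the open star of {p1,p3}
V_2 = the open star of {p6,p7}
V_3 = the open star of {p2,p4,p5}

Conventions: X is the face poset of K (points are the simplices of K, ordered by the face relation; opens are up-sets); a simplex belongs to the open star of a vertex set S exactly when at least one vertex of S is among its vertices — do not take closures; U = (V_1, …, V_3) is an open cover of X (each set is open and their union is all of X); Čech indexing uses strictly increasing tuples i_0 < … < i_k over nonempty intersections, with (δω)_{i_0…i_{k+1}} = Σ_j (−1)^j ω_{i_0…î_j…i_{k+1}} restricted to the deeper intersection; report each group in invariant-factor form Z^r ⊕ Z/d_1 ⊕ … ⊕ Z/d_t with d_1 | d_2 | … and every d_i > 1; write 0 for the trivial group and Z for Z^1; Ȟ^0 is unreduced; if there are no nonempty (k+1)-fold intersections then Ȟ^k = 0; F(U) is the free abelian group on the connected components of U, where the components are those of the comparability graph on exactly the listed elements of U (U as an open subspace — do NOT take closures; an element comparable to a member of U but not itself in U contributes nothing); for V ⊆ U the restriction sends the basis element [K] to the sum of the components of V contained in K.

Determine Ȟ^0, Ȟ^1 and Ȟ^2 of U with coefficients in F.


nerve simplices:
  V1={{p1},{p3},{p1,p2},{p1,p3},{p1,p4},{p1,p5},{p1,p6},{p3,p4},{p3,p6},{p3,p7},{p1,p2,p4},{p1,p3,p6},{p1,p5,p6},{p3,p4,p6}} V2={{p6},{p7},{p1,p6},{p2,p6},{p2,p7},{p3,p6},{p3,p7},{p4,p6},{p5,p6},{p5,p7},{p6,p7},{p1,p3,p6},{p1,p5,p6},{p2,p6,p7},{p3,p4,p6},{p5,p6,p7}} V3={{p2},{p4},{p5},{p1,p2},{p1,p4},{p1,p5},{p2,p4},{p2,p6},{p2,p7},{p3,p4},{p4,p5},{p4,p6},{p5,p6},{p5,p7},{p1,p2,p4},{p1,p5,p6},{p2,p6,p7},{p3,p4,p6},{p5,p6,p7}}
  V12={{p1,p6},{p3,p6},{p3,p7},{p1,p3,p6},{p1,p5,p6},{p3,p4,p6}} V13={{p1,p2},{p1,p4},{p1,p5},{p3,p4},{p1,p2,p4},{p1,p5,p6},{p3,p4,p6}} V23={{p2,p6},{p2,p7},{p4,p6},{p5,p6},{p5,p7},{p1,p5,p6},{p2,p6,p7},{p3,p4,p6},{p5,p6,p7}}
  V123={{p1,p5,p6},{p3,p4,p6}}
components per intersection:
  V1: {{p1},{p3},{p1,p2},{p1,p3},{p1,p4},{p1,p5},{p1,p6},{p3,p4},{p3,p6},{p3,p7},{p1,p2,p4},{p1,p3,p6},{p1,p5,p6},{p3,p4,p6}}
  V2: {{p6},{p7},{p1,p6},{p2,p6},{p2,p7},{p3,p6},{p3,p7},{p4,p6},{p5,p6},{p5,p7},{p6,p7},{p1,p3,p6},{p1,p5,p6},{p2,p6,p7},{p3,p4,p6},{p5,p6,p7}}
  V3: {{p2},{p4},{p5},{p1,p2},{p1,p4},{p1,p5},{p2,p4},{p2,p6},{p2,p7},{p3,p4},{p4,p5},{p4,p6},{p5,p6},{p5,p7},{p1,p2,p4},{p1,p5,p6},{p2,p6,p7},{p3,p4,p6},{p5,p6,p7}}
  V12: {{p1,p6},{p3,p6},{p1,p3,p6},{p1,p5,p6},{p3,p4,p6}} {{p3,p7}}
  V13: {{p1,p2},{p1,p4},{p1,p2,p4}} {{p1,p5},{p1,p5,p6}} {{p3,p4},{p3,p4,p6}}
  V23: {{p2,p6},{p2,p7},{p2,p6,p7}} {{p4,p6},{p3,p4,p6}} {{p5,p6},{p5,p7},{p1,p5,p6},{p5,p6,p7}}
  V123: {{p1,p5,p6}} {{p3,p4,p6}}
C dims 3,8,2; δ0: rk 2, SNF 1^2; δ1: rk 2, SNF 1^2
degree 0: 3−2−0 = 1 → Ȟ^0 ≅ Z
degree 1: 8−2−2 = 4 → Ȟ^1 ≅ Z^4
degree 2: 2−0−2 = 0 → Ȟ^2 ≅ 0

Ȟ^0 = Z; Ȟ^1 = Z^4; Ȟ^2 = 0


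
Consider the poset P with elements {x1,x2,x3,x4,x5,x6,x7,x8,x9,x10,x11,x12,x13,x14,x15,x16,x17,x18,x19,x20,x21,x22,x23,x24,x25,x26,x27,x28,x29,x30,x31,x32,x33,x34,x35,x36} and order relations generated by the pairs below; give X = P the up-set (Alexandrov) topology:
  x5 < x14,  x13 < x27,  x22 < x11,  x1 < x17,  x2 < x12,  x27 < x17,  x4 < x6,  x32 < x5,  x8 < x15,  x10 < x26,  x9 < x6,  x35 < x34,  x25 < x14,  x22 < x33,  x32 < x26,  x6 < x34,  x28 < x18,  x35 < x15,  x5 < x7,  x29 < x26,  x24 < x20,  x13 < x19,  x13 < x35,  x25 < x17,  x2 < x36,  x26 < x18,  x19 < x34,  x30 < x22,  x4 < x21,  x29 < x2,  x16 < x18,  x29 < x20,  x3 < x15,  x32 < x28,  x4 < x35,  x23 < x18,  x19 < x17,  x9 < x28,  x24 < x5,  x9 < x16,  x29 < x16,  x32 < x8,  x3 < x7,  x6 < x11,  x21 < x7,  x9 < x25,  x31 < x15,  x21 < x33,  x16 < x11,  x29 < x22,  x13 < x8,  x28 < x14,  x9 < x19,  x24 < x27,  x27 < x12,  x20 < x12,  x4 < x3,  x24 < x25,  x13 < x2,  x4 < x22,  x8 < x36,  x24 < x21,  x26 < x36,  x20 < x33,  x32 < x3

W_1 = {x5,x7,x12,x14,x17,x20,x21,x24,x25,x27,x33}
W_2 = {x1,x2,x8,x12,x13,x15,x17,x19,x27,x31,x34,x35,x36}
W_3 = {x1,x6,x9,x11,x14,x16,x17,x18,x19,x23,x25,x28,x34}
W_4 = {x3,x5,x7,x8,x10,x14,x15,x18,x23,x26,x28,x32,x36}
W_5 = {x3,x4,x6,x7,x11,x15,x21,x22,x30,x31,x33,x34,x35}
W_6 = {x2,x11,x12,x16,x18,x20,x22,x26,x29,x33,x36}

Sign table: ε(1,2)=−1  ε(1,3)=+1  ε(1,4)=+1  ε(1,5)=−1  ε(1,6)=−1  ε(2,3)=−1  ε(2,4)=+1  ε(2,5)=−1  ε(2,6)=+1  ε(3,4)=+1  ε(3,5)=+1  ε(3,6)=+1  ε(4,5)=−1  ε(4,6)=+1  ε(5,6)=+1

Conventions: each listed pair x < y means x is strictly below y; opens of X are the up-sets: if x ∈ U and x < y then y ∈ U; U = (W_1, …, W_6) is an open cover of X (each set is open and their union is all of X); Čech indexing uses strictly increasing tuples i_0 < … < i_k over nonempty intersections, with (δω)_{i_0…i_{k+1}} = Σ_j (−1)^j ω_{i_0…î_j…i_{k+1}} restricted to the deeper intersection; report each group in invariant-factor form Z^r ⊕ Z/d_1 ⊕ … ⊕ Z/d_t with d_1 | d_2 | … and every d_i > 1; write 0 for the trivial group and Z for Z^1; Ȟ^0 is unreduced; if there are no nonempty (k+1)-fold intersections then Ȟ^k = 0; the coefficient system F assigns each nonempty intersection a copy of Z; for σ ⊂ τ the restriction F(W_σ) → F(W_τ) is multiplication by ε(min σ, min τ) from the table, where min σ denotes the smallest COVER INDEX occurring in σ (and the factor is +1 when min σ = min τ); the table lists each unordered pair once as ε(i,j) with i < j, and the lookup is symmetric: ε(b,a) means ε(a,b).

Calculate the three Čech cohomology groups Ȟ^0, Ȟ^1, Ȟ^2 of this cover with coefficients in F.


Ȟ^0(U;F) ≅ 0; Ȟ^1(U;F) ≅ Z/2; Ȟ^2(U;F) ≅ Z

nonempty intersections:
  W12={x12,x17,x27} W13={x14,x17,x25} W14={x5,x7,x14} W15={x7,x21,x33} W16={x12,x20,x33} W23={x1,x17,x19,x34} W24={x8,x15,x36} W25={x15,x31,x34,x35} W26={x2,x12,x36} W34={x14,x18,x23,x28} W35={x6,x11,x34} W36={x11,x16,x18} W45={x3,x7,x15} W46={x18,x26,x36} W56={x11,x22,x33}
  W123={x17} W126={x12} W134={x14} W145={x7} W156={x33} W235={x34} W245={x15} W246={x36} W346={x18} W356={x11}
C dims 6,15,10; δ0: rk 6, SNF 1^5·2; δ1: rk 9, SNF 1^9
Ȟ^0: (6−6)−0=0 ⇒ 0
Ȟ^1: (15−9)−6=0 plus torsion [2] ⇒ Z/2
Ȟ^2: (10−0)−9=1 ⇒ Z
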